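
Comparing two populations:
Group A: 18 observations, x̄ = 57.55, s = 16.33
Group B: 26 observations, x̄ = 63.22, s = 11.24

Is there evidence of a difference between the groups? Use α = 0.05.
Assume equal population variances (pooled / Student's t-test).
Student's two-sample t-test (equal variances):
H₀: μ₁ = μ₂
H₁: μ₁ ≠ μ₂
df = n₁ + n₂ - 2 = 42
Pooled variance s_p² = [(n₁-1)s₁² + (n₂-1)s₂²] / (n₁ + n₂ - 2) = [(17)(16.33²) + (25)(11.24²)] / 42 = 183.1384
SE = √(s_p²(1/n₁ + 1/n₂)) = √(183.1384 × (1/18 + 1/26)) = 4.1495
t = (x̄₁ - x̄₂) / SE = (57.55 - 63.22) / 4.1495 = -5.67 / 4.1495 = -1.366
p-value = 0.1791

Since p-value > α = 0.05, we fail to reject H₀.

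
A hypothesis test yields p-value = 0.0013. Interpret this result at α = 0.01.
Since p = 0.0013 < α = 0.01, reject H₀.
There is sufficient evidence to reject the null hypothesis; the result is statistically significant at the 0.01 level.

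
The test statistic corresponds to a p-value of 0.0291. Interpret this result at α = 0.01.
Since p = 0.0291 > α = 0.01, fail to reject H₀.
There is insufficient evidence to reject the null hypothesis; the result is not statistically significant at the 0.01 level.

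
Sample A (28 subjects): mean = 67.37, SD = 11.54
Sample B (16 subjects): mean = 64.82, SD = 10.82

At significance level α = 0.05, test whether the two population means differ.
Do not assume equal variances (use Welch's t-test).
Welch's two-sample t-test:
H₀: μ₁ = μ₂
H₁: μ₁ ≠ μ₂
s₁²/n₁ = 11.54²/28 = 4.7561,  s₂²/n₂ = 10.82²/16 = 7.3170
SE = √(s₁²/n₁ + s₂²/n₂) = √(4.7561 + 7.3170) = 3.4746
df (Welch-Satterthwaite) = (s₁²/n₁ + s₂²/n₂)² / [(s₁²/n₁)²/(n₁-1) + (s₂²/n₂)²/(n₂-1)] ≈ 33.07
t = (x̄₁ - x̄₂) / SE = (67.37 - 64.82) / 3.4746 = 2.55 / 3.4746 = 0.734
p-value = 0.4682

Since p-value > α = 0.05, we fail to reject H₀.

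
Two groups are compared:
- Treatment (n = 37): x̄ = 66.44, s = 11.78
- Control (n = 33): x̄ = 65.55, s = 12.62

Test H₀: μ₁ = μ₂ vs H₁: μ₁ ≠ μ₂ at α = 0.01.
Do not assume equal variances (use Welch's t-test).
Welch's two-sample t-test:
H₀: μ₁ = μ₂
H₁: μ₁ ≠ μ₂
s₁²/n₁ = 11.78²/37 = 3.7505,  s₂²/n₂ = 12.62²/33 = 4.8262
SE = √(s₁²/n₁ + s₂²/n₂) = √(3.7505 + 4.8262) = 2.9286
df (Welch-Satterthwaite) = (s₁²/n₁ + s₂²/n₂)² / [(s₁²/n₁)²/(n₁-1) + (s₂²/n₂)²/(n₂-1)] ≈ 65.76
t = (x̄₁ - x̄₂) / SE = (66.44 - 65.55) / 2.9286 = 0.89 / 2.9286 = 0.304
p-value = 0.7622

Since p-value > α = 0.01, we fail to reject H₀.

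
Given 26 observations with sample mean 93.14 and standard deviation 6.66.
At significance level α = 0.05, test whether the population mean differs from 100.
One-sample t-test:
H₀: μ = 100
H₁: μ ≠ 100
df = n - 1 = 25
t = (x̄ - μ₀) / (s/√n) = (93.14 - 100) / (6.66/√26) = -5.252
p-value < 0.0001

Since p-value < α = 0.05, we reject H₀.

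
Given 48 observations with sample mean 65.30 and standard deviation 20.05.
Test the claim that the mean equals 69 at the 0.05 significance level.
One-sample t-test:
H₀: μ = 69
H₁: μ ≠ 69
df = n - 1 = 47
t = (x̄ - μ₀) / (s/√n) = (65.30 - 69) / (20.05/√48) = -1.279
p-value = 0.2073

Since p-value > α = 0.05, we fail to reject H₀.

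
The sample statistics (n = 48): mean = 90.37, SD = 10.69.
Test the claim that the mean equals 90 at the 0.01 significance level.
One-sample t-test:
H₀: μ = 90
H₁: μ ≠ 90
df = n - 1 = 47
t = (x̄ - μ₀) / (s/√n) = (90.37 - 90) / (10.69/√48) = 0.240
p-value = 0.8115

Since p-value > α = 0.01, we fail to reject H₀.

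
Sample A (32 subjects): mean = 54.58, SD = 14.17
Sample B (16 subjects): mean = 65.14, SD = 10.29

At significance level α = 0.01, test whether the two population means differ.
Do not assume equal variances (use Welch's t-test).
Welch's two-sample t-test:
H₀: μ₁ = μ₂
H₁: μ₁ ≠ μ₂
s₁²/n₁ = 14.17²/32 = 6.2747,  s₂²/n₂ = 10.29²/16 = 6.6178
SE = √(s₁²/n₁ + s₂²/n₂) = √(6.2747 + 6.6178) = 3.5906
df (Welch-Satterthwaite) = (s₁²/n₁ + s₂²/n₂)² / [(s₁²/n₁)²/(n₁-1) + (s₂²/n₂)²/(n₂-1)] ≈ 39.67
t = (x̄₁ - x̄₂) / SE = (54.58 - 65.14) / 3.5906 = -10.56 / 3.5906 = -2.941
p-value = 0.0054

Since p-value < α = 0.01, we reject H₀.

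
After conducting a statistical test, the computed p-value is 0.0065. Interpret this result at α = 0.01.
Since p = 0.0065 < α = 0.01, reject H₀.
There is sufficient evidence to reject the null hypothesis; the result is statistically significant at the 0.01 level.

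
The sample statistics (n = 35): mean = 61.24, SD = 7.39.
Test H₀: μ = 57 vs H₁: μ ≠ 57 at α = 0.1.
One-sample t-test:
H₀: μ = 57
H₁: μ ≠ 57
df = n - 1 = 34
t = (x̄ - μ₀) / (s/√n) = (61.24 - 57) / (7.39/√35) = 3.394
p-value = 0.0018

Since p-value < α = 0.1, we reject H₀.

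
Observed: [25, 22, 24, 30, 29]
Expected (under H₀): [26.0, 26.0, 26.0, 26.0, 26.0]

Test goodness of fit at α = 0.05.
Chi-square goodness of fit test:
H₀: observed counts match expected distribution
H₁: observed counts differ from expected distribution
df = k - 1 = 4
χ² = Σ(O - E)²/E
   = (25 - 26.0)²/26.0 + (22 - 26.0)²/26.0 + (24 - 26.0)²/26.0 + (30 - 26.0)²/26.0 + (29 - 26.0)²/26.0
   = 0.038 + 0.615 + 0.154 + 0.615 + 0.346
   = 1.77
p-value = 0.7781

Since p-value > α = 0.05, we fail to reject H₀.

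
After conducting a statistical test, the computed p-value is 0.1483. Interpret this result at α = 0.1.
Since p = 0.1483 > α = 0.1, fail to reject H₀.
There is insufficient evidence to reject the null hypothesis; the result is not statistically significant at the 0.1 level.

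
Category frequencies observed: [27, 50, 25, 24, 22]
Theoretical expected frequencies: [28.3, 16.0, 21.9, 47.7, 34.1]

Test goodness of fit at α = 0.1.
Chi-square goodness of fit test:
H₀: observed counts match expected distribution
H₁: observed counts differ from expected distribution
df = k - 1 = 4
χ² = Σ(O - E)²/E
   = (27 - 28.3)²/28.3 + (50 - 16.0)²/16.0 + (25 - 21.9)²/21.9 + (24 - 47.7)²/47.7 + (22 - 34.1)²/34.1
   = 0.060 + 72.250 + 0.439 + 11.775 + 4.294
   = 88.82
p-value < 0.0001

Since p-value < α = 0.1, we reject H₀.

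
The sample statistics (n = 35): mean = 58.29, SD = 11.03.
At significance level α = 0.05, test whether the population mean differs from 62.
One-sample t-test:
H₀: μ = 62
H₁: μ ≠ 62
df = n - 1 = 34
t = (x̄ - μ₀) / (s/√n) = (58.29 - 62) / (11.03/√35) = -1.990
p-value = 0.0547

Since p-value > α = 0.05, we fail to reject H₀.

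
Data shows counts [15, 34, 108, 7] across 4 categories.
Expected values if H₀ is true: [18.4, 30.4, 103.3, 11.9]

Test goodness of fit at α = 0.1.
Chi-square goodness of fit test:
H₀: observed counts match expected distribution
H₁: observed counts differ from expected distribution
df = k - 1 = 3
χ² = Σ(O - E)²/E
   = (15 - 18.4)²/18.4 + (34 - 30.4)²/30.4 + (108 - 103.3)²/103.3 + (7 - 11.9)²/11.9
   = 0.628 + 0.426 + 0.214 + 2.018
   = 3.29
p-value = 0.3496

Since p-value > α = 0.1, we fail to reject H₀.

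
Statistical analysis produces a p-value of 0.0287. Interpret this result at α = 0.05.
Since p = 0.0287 < α = 0.05, reject H₀.
There is sufficient evidence to reject the null hypothesis; the result is statistically significant at the 0.05 level.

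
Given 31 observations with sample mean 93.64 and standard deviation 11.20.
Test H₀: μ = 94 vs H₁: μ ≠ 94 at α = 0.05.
One-sample t-test:
H₀: μ = 94
H₁: μ ≠ 94
df = n - 1 = 30
t = (x̄ - μ₀) / (s/√n) = (93.64 - 94) / (11.20/√31) = -0.179
p-value = 0.8592

Since p-value > α = 0.05, we fail to reject H₀.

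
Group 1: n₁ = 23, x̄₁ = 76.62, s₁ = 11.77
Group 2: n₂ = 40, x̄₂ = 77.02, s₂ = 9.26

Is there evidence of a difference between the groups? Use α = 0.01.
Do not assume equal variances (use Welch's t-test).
Welch's two-sample t-test:
H₀: μ₁ = μ₂
H₁: μ₁ ≠ μ₂
s₁²/n₁ = 11.77²/23 = 6.0232,  s₂²/n₂ = 9.26²/40 = 2.1437
SE = √(s₁²/n₁ + s₂²/n₂) = √(6.0232 + 2.1437) = 2.8578
df (Welch-Satterthwaite) = (s₁²/n₁ + s₂²/n₂)² / [(s₁²/n₁)²/(n₁-1) + (s₂²/n₂)²/(n₂-1)] ≈ 37.75
t = (x̄₁ - x̄₂) / SE = (76.62 - 77.02) / 2.8578 = -0.40 / 2.8578 = -0.140
p-value = 0.8894

Since p-value > α = 0.01, we fail to reject H₀.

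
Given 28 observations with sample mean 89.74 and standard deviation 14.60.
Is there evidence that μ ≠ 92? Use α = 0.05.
One-sample t-test:
H₀: μ = 92
H₁: μ ≠ 92
df = n - 1 = 27
t = (x̄ - μ₀) / (s/√n) = (89.74 - 92) / (14.60/√28) = -0.819
p-value = 0.4199

Since p-value > α = 0.05, we fail to reject H₀.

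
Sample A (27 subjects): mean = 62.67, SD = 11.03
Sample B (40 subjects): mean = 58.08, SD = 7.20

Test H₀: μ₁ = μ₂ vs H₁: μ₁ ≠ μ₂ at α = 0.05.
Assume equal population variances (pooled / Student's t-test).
Student's two-sample t-test (equal variances):
H₀: μ₁ = μ₂
H₁: μ₁ ≠ μ₂
df = n₁ + n₂ - 2 = 65
Pooled variance s_p² = [(n₁-1)s₁² + (n₂-1)s₂²] / (n₁ + n₂ - 2) = [(26)(11.03²) + (39)(7.20²)] / 65 = 79.7684
SE = √(s_p²(1/n₁ + 1/n₂)) = √(79.7684 × (1/27 + 1/40)) = 2.2245
t = (x̄₁ - x̄₂) / SE = (62.67 - 58.08) / 2.2245 = 4.59 / 2.2245 = 2.063
p-value = 0.0431

Since p-value < α = 0.05, we reject H₀.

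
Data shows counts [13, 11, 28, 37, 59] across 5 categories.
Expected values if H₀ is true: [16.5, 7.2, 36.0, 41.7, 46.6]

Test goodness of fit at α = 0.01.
Chi-square goodness of fit test:
H₀: observed counts match expected distribution
H₁: observed counts differ from expected distribution
df = k - 1 = 4
χ² = Σ(O - E)²/E
   = (13 - 16.5)²/16.5 + (11 - 7.2)²/7.2 + (28 - 36.0)²/36.0 + (37 - 41.7)²/41.7 + (59 - 46.6)²/46.6
   = 0.742 + 2.006 + 1.778 + 0.530 + 3.300
   = 8.36
p-value = 0.0794

Since p-value > α = 0.01, we fail to reject H₀.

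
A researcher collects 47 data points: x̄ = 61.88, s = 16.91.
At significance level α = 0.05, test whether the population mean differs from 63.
One-sample t-test:
H₀: μ = 63
H₁: μ ≠ 63
df = n - 1 = 46
t = (x̄ - μ₀) / (s/√n) = (61.88 - 63) / (16.91/√47) = -0.454
p-value = 0.6519

Since p-value > α = 0.05, we fail to reject H₀.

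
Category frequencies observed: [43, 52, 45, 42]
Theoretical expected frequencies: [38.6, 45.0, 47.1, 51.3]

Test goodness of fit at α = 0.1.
Chi-square goodness of fit test:
H₀: observed counts match expected distribution
H₁: observed counts differ from expected distribution
df = k - 1 = 3
χ² = Σ(O - E)²/E
   = (43 - 38.6)²/38.6 + (52 - 45.0)²/45.0 + (45 - 47.1)²/47.1 + (42 - 51.3)²/51.3
   = 0.502 + 1.089 + 0.094 + 1.686
   = 3.37
p-value = 0.3380

Since p-value > α = 0.1, we fail to reject H₀.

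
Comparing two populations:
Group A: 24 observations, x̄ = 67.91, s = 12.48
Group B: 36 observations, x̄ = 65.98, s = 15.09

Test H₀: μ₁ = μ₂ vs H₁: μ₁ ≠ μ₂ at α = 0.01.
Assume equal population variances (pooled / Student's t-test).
Student's two-sample t-test (equal variances):
H₀: μ₁ = μ₂
H₁: μ₁ ≠ μ₂
df = n₁ + n₂ - 2 = 58
Pooled variance s_p² = [(n₁-1)s₁² + (n₂-1)s₂²] / (n₁ + n₂ - 2) = [(23)(12.48²) + (35)(15.09²)] / 58 = 199.1732
SE = √(s_p²(1/n₁ + 1/n₂)) = √(199.1732 × (1/24 + 1/36)) = 3.7191
t = (x̄₁ - x̄₂) / SE = (67.91 - 65.98) / 3.7191 = 1.93 / 3.7191 = 0.519
p-value = 0.6058

Since p-value > α = 0.01, we fail to reject H₀.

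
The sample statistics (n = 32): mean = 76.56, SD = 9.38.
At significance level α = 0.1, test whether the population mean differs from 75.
One-sample t-test:
H₀: μ = 75
H₁: μ ≠ 75
df = n - 1 = 31
t = (x̄ - μ₀) / (s/√n) = (76.56 - 75) / (9.38/√32) = 0.941
p-value = 0.3541

Since p-value > α = 0.1, we fail to reject H₀.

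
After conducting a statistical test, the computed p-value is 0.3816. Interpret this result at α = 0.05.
Since p = 0.3816 > α = 0.05, fail to reject H₀.
There is insufficient evidence to reject the null hypothesis; the result is not statistically significant at the 0.05 level.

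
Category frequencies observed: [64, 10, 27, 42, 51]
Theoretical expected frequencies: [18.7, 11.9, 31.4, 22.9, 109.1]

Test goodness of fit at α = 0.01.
Chi-square goodness of fit test:
H₀: observed counts match expected distribution
H₁: observed counts differ from expected distribution
df = k - 1 = 4
χ² = Σ(O - E)²/E
   = (64 - 18.7)²/18.7 + (10 - 11.9)²/11.9 + (27 - 31.4)²/31.4 + (42 - 22.9)²/22.9 + (51 - 109.1)²/109.1
   = 109.737 + 0.303 + 0.617 + 15.931 + 30.941
   = 157.53
p-value < 0.0001

Since p-value < α = 0.01, we reject H₀.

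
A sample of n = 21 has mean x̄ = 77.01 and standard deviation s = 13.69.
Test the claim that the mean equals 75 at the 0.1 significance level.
One-sample t-test:
H₀: μ = 75
H₁: μ ≠ 75
df = n - 1 = 20
t = (x̄ - μ₀) / (s/√n) = (77.01 - 75) / (13.69/√21) = 0.673
p-value = 0.5088

Since p-value > α = 0.1, we fail to reject H₀.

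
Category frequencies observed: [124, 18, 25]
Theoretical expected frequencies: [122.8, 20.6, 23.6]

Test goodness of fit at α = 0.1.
Chi-square goodness of fit test:
H₀: observed counts match expected distribution
H₁: observed counts differ from expected distribution
df = k - 1 = 2
χ² = Σ(O - E)²/E
   = (124 - 122.8)²/122.8 + (18 - 20.6)²/20.6 + (25 - 23.6)²/23.6
   = 0.012 + 0.328 + 0.083
   = 0.42
p-value = 0.8094

Since p-value > α = 0.1, we fail to reject H₀.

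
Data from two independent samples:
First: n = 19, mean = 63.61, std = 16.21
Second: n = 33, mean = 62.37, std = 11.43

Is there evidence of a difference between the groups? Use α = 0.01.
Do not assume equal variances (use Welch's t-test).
Welch's two-sample t-test:
H₀: μ₁ = μ₂
H₁: μ₁ ≠ μ₂
s₁²/n₁ = 16.21²/19 = 13.8297,  s₂²/n₂ = 11.43²/33 = 3.9589
SE = √(s₁²/n₁ + s₂²/n₂) = √(13.8297 + 3.9589) = 4.2177
df (Welch-Satterthwaite) = (s₁²/n₁ + s₂²/n₂)² / [(s₁²/n₁)²/(n₁-1) + (s₂²/n₂)²/(n₂-1)] ≈ 28.47
t = (x̄₁ - x̄₂) / SE = (63.61 - 62.37) / 4.2177 = 1.24 / 4.2177 = 0.294
p-value = 0.7709

Since p-value > α = 0.01, we fail to reject H₀.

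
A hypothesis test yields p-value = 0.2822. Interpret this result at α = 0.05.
Since p = 0.2822 > α = 0.05, fail to reject H₀.
There is insufficient evidence to reject the null hypothesis; the result is not statistically significant at the 0.05 level.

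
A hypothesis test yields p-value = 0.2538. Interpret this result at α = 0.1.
Since p = 0.2538 > α = 0.1, fail to reject H₀.
There is insufficient evidence to reject the null hypothesis; the result is not statistically significant at the 0.1 level.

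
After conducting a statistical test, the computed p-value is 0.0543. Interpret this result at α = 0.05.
Since p = 0.0543 > α = 0.05, fail to reject H₀.
There is insufficient evidence to reject the null hypothesis; the result is not statistically significant at the 0.05 level.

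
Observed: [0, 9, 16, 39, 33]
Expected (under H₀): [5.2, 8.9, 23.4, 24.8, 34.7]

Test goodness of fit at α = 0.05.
Chi-square goodness of fit test:
H₀: observed counts match expected distribution
H₁: observed counts differ from expected distribution
df = k - 1 = 4
χ² = Σ(O - E)²/E
   = (0 - 5.2)²/5.2 + (9 - 8.9)²/8.9 + (16 - 23.4)²/23.4 + (39 - 24.8)²/24.8 + (33 - 34.7)²/34.7
   = 5.200 + 0.001 + 2.340 + 8.131 + 0.083
   = 15.76
p-value = 0.0034

Since p-value < α = 0.05, we reject H₀.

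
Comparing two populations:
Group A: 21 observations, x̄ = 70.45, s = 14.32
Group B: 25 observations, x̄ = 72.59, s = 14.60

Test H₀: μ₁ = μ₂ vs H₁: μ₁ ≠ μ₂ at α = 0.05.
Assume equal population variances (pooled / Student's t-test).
Student's two-sample t-test (equal variances):
H₀: μ₁ = μ₂
H₁: μ₁ ≠ μ₂
df = n₁ + n₂ - 2 = 44
Pooled variance s_p² = [(n₁-1)s₁² + (n₂-1)s₂²] / (n₁ + n₂ - 2) = [(20)(14.32²) + (24)(14.60²)] / 44 = 209.4793
SE = √(s_p²(1/n₁ + 1/n₂)) = √(209.4793 × (1/21 + 1/25)) = 4.2842
t = (x̄₁ - x̄₂) / SE = (70.45 - 72.59) / 4.2842 = -2.14 / 4.2842 = -0.500
p-value = 0.6199

Since p-value > α = 0.05, we fail to reject H₀.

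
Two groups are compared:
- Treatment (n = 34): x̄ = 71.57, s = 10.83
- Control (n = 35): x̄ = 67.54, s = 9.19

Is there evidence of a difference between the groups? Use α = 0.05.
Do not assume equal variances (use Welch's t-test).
Welch's two-sample t-test:
H₀: μ₁ = μ₂
H₁: μ₁ ≠ μ₂
s₁²/n₁ = 10.83²/34 = 3.4497,  s₂²/n₂ = 9.19²/35 = 2.4130
SE = √(s₁²/n₁ + s₂²/n₂) = √(3.4497 + 2.4130) = 2.4213
df (Welch-Satterthwaite) = (s₁²/n₁ + s₂²/n₂)² / [(s₁²/n₁)²/(n₁-1) + (s₂²/n₂)²/(n₂-1)] ≈ 64.62
t = (x̄₁ - x̄₂) / SE = (71.57 - 67.54) / 2.4213 = 4.03 / 2.4213 = 1.664
p-value = 0.1009

Since p-value > α = 0.05, we fail to reject H₀.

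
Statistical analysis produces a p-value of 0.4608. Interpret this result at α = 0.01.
Since p = 0.4608 > α = 0.01, fail to reject H₀.
There is insufficient evidence to reject the null hypothesis; the result is not statistically significant at the 0.01 level.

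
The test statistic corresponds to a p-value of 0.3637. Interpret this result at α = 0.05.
Since p = 0.3637 > α = 0.05, fail to reject H₀.
There is insufficient evidence to reject the null hypothesis; the result is not statistically significant at the 0.05 level.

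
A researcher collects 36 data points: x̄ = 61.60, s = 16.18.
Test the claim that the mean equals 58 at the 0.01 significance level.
One-sample t-test:
H₀: μ = 58
H₁: μ ≠ 58
df = n - 1 = 35
t = (x̄ - μ₀) / (s/√n) = (61.60 - 58) / (16.18/√36) = 1.335
p-value = 0.1905

Since p-value > α = 0.01, we fail to reject H₀.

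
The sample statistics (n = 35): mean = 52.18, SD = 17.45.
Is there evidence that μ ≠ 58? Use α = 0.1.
One-sample t-test:
H₀: μ = 58
H₁: μ ≠ 58
df = n - 1 = 34
t = (x̄ - μ₀) / (s/√n) = (52.18 - 58) / (17.45/√35) = -1.973
p-value = 0.0567

Since p-value < α = 0.1, we reject H₀.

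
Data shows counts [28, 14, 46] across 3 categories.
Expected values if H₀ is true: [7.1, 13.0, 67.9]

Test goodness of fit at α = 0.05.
Chi-square goodness of fit test:
H₀: observed counts match expected distribution
H₁: observed counts differ from expected distribution
df = k - 1 = 2
χ² = Σ(O - E)²/E
   = (28 - 7.1)²/7.1 + (14 - 13.0)²/13.0 + (46 - 67.9)²/67.9
   = 61.523 + 0.077 + 7.063
   = 68.66
p-value < 0.0001

Since p-value < α = 0.05, we reject H₀.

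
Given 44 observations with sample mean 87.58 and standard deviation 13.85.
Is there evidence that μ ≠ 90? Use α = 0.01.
One-sample t-test:
H₀: μ = 90
H₁: μ ≠ 90
df = n - 1 = 43
t = (x̄ - μ₀) / (s/√n) = (87.58 - 90) / (13.85/√44) = -1.159
p-value = 0.2528

Since p-value > α = 0.01, we fail to reject H₀.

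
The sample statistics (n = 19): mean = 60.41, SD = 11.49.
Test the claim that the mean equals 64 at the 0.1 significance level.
One-sample t-test:
H₀: μ = 64
H₁: μ ≠ 64
df = n - 1 = 18
t = (x̄ - μ₀) / (s/√n) = (60.41 - 64) / (11.49/√19) = -1.362
p-value = 0.1900

Since p-value > α = 0.1, we fail to reject H₀.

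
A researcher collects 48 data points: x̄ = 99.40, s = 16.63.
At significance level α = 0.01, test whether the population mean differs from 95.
One-sample t-test:
H₀: μ = 95
H₁: μ ≠ 95
df = n - 1 = 47
t = (x̄ - μ₀) / (s/√n) = (99.40 - 95) / (16.63/√48) = 1.833
p-value = 0.0731

Since p-value > α = 0.01, we fail to reject H₀.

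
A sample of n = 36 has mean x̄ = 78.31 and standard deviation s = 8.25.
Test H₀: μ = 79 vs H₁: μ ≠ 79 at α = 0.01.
One-sample t-test:
H₀: μ = 79
H₁: μ ≠ 79
df = n - 1 = 35
t = (x̄ - μ₀) / (s/√n) = (78.31 - 79) / (8.25/√36) = -0.502
p-value = 0.6189

Since p-value > α = 0.01, we fail to reject H₀.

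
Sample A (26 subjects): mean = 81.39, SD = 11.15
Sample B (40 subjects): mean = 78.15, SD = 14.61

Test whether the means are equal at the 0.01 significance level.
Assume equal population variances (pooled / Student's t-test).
Student's two-sample t-test (equal variances):
H₀: μ₁ = μ₂
H₁: μ₁ ≠ μ₂
df = n₁ + n₂ - 2 = 64
Pooled variance s_p² = [(n₁-1)s₁² + (n₂-1)s₂²] / (n₁ + n₂ - 2) = [(25)(11.15²) + (39)(14.61²)] / 64 = 178.6358
SE = √(s_p²(1/n₁ + 1/n₂)) = √(178.6358 × (1/26 + 1/40)) = 3.3670
t = (x̄₁ - x̄₂) / SE = (81.39 - 78.15) / 3.3670 = 3.24 / 3.3670 = 0.962
p-value = 0.3395

Since p-value > α = 0.01, we fail to reject H₀.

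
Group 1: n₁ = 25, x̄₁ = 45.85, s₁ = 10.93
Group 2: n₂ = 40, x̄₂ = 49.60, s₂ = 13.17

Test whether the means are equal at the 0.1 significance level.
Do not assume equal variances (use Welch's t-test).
Welch's two-sample t-test:
H₀: μ₁ = μ₂
H₁: μ₁ ≠ μ₂
s₁²/n₁ = 10.93²/25 = 4.7786,  s₂²/n₂ = 13.17²/40 = 4.3362
SE = √(s₁²/n₁ + s₂²/n₂) = √(4.7786 + 4.3362) = 3.0191
df (Welch-Satterthwaite) = (s₁²/n₁ + s₂²/n₂)² / [(s₁²/n₁)²/(n₁-1) + (s₂²/n₂)²/(n₂-1)] ≈ 57.95
t = (x̄₁ - x̄₂) / SE = (45.85 - 49.60) / 3.0191 = -3.75 / 3.0191 = -1.242
p-value = 0.2192

Since p-value > α = 0.1, we fail to reject H₀.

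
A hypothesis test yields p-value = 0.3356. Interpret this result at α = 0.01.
Since p = 0.3356 > α = 0.01, fail to reject H₀.
There is insufficient evidence to reject the null hypothesis; the result is not statistically significant at the 0.01 level.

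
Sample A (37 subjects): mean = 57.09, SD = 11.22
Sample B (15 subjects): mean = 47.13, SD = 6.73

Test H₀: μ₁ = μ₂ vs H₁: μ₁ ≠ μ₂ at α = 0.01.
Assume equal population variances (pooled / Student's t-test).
Student's two-sample t-test (equal variances):
H₀: μ₁ = μ₂
H₁: μ₁ ≠ μ₂
df = n₁ + n₂ - 2 = 50
Pooled variance s_p² = [(n₁-1)s₁² + (n₂-1)s₂²] / (n₁ + n₂ - 2) = [(36)(11.22²) + (14)(6.73²)] / 50 = 103.3217
SE = √(s_p²(1/n₁ + 1/n₂)) = √(103.3217 × (1/37 + 1/15)) = 3.1114
t = (x̄₁ - x̄₂) / SE = (57.09 - 47.13) / 3.1114 = 9.96 / 3.1114 = 3.201
p-value = 0.0024

Since p-value < α = 0.01, we reject H₀.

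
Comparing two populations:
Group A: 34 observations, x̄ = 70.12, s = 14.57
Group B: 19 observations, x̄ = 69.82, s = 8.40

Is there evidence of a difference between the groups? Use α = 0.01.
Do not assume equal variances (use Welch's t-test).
Welch's two-sample t-test:
H₀: μ₁ = μ₂
H₁: μ₁ ≠ μ₂
s₁²/n₁ = 14.57²/34 = 6.2437,  s₂²/n₂ = 8.40²/19 = 3.7137
SE = √(s₁²/n₁ + s₂²/n₂) = √(6.2437 + 3.7137) = 3.1555
df (Welch-Satterthwaite) = (s₁²/n₁ + s₂²/n₂)² / [(s₁²/n₁)²/(n₁-1) + (s₂²/n₂)²/(n₂-1)] ≈ 50.91
t = (x̄₁ - x̄₂) / SE = (70.12 - 69.82) / 3.1555 = 0.30 / 3.1555 = 0.095
p-value = 0.9246

Since p-value > α = 0.01, we fail to reject H₀.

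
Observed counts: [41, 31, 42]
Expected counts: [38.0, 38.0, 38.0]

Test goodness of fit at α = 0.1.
Chi-square goodness of fit test:
H₀: observed counts match expected distribution
H₁: observed counts differ from expected distribution
df = k - 1 = 2
χ² = Σ(O - E)²/E
   = (41 - 38.0)²/38.0 + (31 - 38.0)²/38.0 + (42 - 38.0)²/38.0
   = 0.237 + 1.289 + 0.421
   = 1.95
p-value = 0.3777

Since p-value > α = 0.1, we fail to reject H₀.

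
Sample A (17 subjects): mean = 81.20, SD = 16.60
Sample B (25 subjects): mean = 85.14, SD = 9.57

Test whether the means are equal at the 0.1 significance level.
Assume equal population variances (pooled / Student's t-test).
Student's two-sample t-test (equal variances):
H₀: μ₁ = μ₂
H₁: μ₁ ≠ μ₂
df = n₁ + n₂ - 2 = 40
Pooled variance s_p² = [(n₁-1)s₁² + (n₂-1)s₂²] / (n₁ + n₂ - 2) = [(16)(16.60²) + (24)(9.57²)] / 40 = 165.1749
SE = √(s_p²(1/n₁ + 1/n₂)) = √(165.1749 × (1/17 + 1/25)) = 4.0402
t = (x̄₁ - x̄₂) / SE = (81.20 - 85.14) / 4.0402 = -3.94 / 4.0402 = -0.975
p-value = 0.3353

Since p-value > α = 0.1, we fail to reject H₀.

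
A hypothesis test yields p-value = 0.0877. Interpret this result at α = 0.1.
Since p = 0.0877 < α = 0.1, reject H₀.
There is sufficient evidence to reject the null hypothesis; the result is statistically significant at the 0.1 level.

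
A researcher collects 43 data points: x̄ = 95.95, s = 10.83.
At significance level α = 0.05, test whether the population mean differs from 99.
One-sample t-test:
H₀: μ = 99
H₁: μ ≠ 99
df = n - 1 = 42
t = (x̄ - μ₀) / (s/√n) = (95.95 - 99) / (10.83/√43) = -1.847
p-value = 0.0718

Since p-value > α = 0.05, we fail to reject H₀.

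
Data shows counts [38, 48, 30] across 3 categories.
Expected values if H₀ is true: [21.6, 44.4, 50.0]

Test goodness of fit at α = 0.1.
Chi-square goodness of fit test:
H₀: observed counts match expected distribution
H₁: observed counts differ from expected distribution
df = k - 1 = 2
χ² = Σ(O - E)²/E
   = (38 - 21.6)²/21.6 + (48 - 44.4)²/44.4 + (30 - 50.0)²/50.0
   = 12.452 + 0.292 + 8.000
   = 20.74
p-value < 0.0001

Since p-value < α = 0.1, we reject H₀.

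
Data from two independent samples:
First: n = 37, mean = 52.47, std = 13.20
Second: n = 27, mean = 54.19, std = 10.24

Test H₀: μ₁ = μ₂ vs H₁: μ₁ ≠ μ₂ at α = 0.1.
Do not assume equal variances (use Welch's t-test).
Welch's two-sample t-test:
H₀: μ₁ = μ₂
H₁: μ₁ ≠ μ₂
s₁²/n₁ = 13.20²/37 = 4.7092,  s₂²/n₂ = 10.24²/27 = 3.8836
SE = √(s₁²/n₁ + s₂²/n₂) = √(4.7092 + 3.8836) = 2.9313
df (Welch-Satterthwaite) = (s₁²/n₁ + s₂²/n₂)² / [(s₁²/n₁)²/(n₁-1) + (s₂²/n₂)²/(n₂-1)] ≈ 61.73
t = (x̄₁ - x̄₂) / SE = (52.47 - 54.19) / 2.9313 = -1.72 / 2.9313 = -0.587
p-value = 0.5595

Since p-value > α = 0.1, we fail to reject H₀.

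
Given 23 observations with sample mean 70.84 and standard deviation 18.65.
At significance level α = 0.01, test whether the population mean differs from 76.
One-sample t-test:
H₀: μ = 76
H₁: μ ≠ 76
df = n - 1 = 22
t = (x̄ - μ₀) / (s/√n) = (70.84 - 76) / (18.65/√23) = -1.327
p-value = 0.1982

Since p-value > α = 0.01, we fail to reject H₀.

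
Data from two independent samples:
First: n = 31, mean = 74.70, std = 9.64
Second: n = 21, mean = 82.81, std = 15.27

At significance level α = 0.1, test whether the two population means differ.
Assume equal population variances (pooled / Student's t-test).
Student's two-sample t-test (equal variances):
H₀: μ₁ = μ₂
H₁: μ₁ ≠ μ₂
df = n₁ + n₂ - 2 = 50
Pooled variance s_p² = [(n₁-1)s₁² + (n₂-1)s₂²] / (n₁ + n₂ - 2) = [(30)(9.64²) + (20)(15.27²)] / 50 = 149.0269
SE = √(s_p²(1/n₁ + 1/n₂)) = √(149.0269 × (1/31 + 1/21)) = 3.4502
t = (x̄₁ - x̄₂) / SE = (74.70 - 82.81) / 3.4502 = -8.11 / 3.4502 = -2.351
p-value = 0.0227

Since p-value < α = 0.1, we reject H₀.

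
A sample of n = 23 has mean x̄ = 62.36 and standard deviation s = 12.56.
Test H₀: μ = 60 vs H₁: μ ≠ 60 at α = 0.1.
One-sample t-test:
H₀: μ = 60
H₁: μ ≠ 60
df = n - 1 = 22
t = (x̄ - μ₀) / (s/√n) = (62.36 - 60) / (12.56/√23) = 0.901
p-value = 0.3773

Since p-value > α = 0.1, we fail to reject H₀.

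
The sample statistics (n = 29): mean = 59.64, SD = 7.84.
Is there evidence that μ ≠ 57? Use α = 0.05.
One-sample t-test:
H₀: μ = 57
H₁: μ ≠ 57
df = n - 1 = 28
t = (x̄ - μ₀) / (s/√n) = (59.64 - 57) / (7.84/√29) = 1.813
p-value = 0.0805

Since p-value > α = 0.05, we fail to reject H₀.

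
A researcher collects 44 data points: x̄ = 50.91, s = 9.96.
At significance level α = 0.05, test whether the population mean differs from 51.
One-sample t-test:
H₀: μ = 51
H₁: μ ≠ 51
df = n - 1 = 43
t = (x̄ - μ₀) / (s/√n) = (50.91 - 51) / (9.96/√44) = -0.060
p-value = 0.9525

Since p-value > α = 0.05, we fail to reject H₀.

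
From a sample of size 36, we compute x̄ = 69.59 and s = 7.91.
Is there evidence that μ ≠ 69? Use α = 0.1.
One-sample t-test:
H₀: μ = 69
H₁: μ ≠ 69
df = n - 1 = 35
t = (x̄ - μ₀) / (s/√n) = (69.59 - 69) / (7.91/√36) = 0.448
p-value = 0.6572

Since p-value > α = 0.1, we fail to reject H₀.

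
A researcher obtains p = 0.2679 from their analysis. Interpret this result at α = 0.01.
Since p = 0.2679 > α = 0.01, fail to reject H₀.
There is insufficient evidence to reject the null hypothesis; the result is not statistically significant at the 0.01 level.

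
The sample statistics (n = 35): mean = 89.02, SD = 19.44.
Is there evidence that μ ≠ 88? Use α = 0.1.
One-sample t-test:
H₀: μ = 88
H₁: μ ≠ 88
df = n - 1 = 34
t = (x̄ - μ₀) / (s/√n) = (89.02 - 88) / (19.44/√35) = 0.310
p-value = 0.7581

Since p-value > α = 0.1, we fail to reject H₀.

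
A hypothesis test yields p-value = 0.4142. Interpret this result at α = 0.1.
Since p = 0.4142 > α = 0.1, fail to reject H₀.
There is insufficient evidence to reject the null hypothesis; the result is not statistically significant at the 0.1 level.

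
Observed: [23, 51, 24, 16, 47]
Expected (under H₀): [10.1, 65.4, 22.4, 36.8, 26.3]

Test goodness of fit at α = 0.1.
Chi-square goodness of fit test:
H₀: observed counts match expected distribution
H₁: observed counts differ from expected distribution
df = k - 1 = 4
χ² = Σ(O - E)²/E
   = (23 - 10.1)²/10.1 + (51 - 65.4)²/65.4 + (24 - 22.4)²/22.4 + (16 - 36.8)²/36.8 + (47 - 26.3)²/26.3
   = 16.476 + 3.171 + 0.114 + 11.757 + 16.292
   = 47.81
p-value < 0.0001

Since p-value < α = 0.1, we reject H₀.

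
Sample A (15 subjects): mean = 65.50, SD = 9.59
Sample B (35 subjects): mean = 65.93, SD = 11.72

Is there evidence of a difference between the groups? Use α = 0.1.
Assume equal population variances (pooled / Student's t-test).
Student's two-sample t-test (equal variances):
H₀: μ₁ = μ₂
H₁: μ₁ ≠ μ₂
df = n₁ + n₂ - 2 = 48
Pooled variance s_p² = [(n₁-1)s₁² + (n₂-1)s₂²] / (n₁ + n₂ - 2) = [(14)(9.59²) + (34)(11.72²)] / 48 = 124.1196
SE = √(s_p²(1/n₁ + 1/n₂)) = √(124.1196 × (1/15 + 1/35)) = 3.4382
t = (x̄₁ - x̄₂) / SE = (65.50 - 65.93) / 3.4382 = -0.43 / 3.4382 = -0.125
p-value = 0.9010

Since p-value > α = 0.1, we fail to reject H₀.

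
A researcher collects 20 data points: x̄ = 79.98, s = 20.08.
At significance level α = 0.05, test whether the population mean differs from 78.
One-sample t-test:
H₀: μ = 78
H₁: μ ≠ 78
df = n - 1 = 19
t = (x̄ - μ₀) / (s/√n) = (79.98 - 78) / (20.08/√20) = 0.441
p-value = 0.6642

Since p-value > α = 0.05, we fail to reject H₀.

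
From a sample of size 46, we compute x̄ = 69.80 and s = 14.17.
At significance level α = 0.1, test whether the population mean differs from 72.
One-sample t-test:
H₀: μ = 72
H₁: μ ≠ 72
df = n - 1 = 45
t = (x̄ - μ₀) / (s/√n) = (69.80 - 72) / (14.17/√46) = -1.053
p-value = 0.2980

Since p-value > α = 0.1, we fail to reject H₀.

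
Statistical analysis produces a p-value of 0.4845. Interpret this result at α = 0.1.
Since p = 0.4845 > α = 0.1, fail to reject H₀.
There is insufficient evidence to reject the null hypothesis; the result is not statistically significant at the 0.1 level.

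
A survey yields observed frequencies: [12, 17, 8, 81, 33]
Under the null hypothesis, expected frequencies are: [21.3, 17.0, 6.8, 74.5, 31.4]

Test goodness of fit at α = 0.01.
Chi-square goodness of fit test:
H₀: observed counts match expected distribution
H₁: observed counts differ from expected distribution
df = k - 1 = 4
χ² = Σ(O - E)²/E
   = (12 - 21.3)²/21.3 + (17 - 17.0)²/17.0 + (8 - 6.8)²/6.8 + (81 - 74.5)²/74.5 + (33 - 31.4)²/31.4
   = 4.061 + 0.000 + 0.212 + 0.567 + 0.082
   = 4.92
p-value = 0.2955

Since p-value > α = 0.01, we fail to reject H₀.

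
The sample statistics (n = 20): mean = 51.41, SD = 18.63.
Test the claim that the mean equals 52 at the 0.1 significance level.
One-sample t-test:
H₀: μ = 52
H₁: μ ≠ 52
df = n - 1 = 19
t = (x̄ - μ₀) / (s/√n) = (51.41 - 52) / (18.63/√20) = -0.142
p-value = 0.8889

Since p-value > α = 0.1, we fail to reject H₀.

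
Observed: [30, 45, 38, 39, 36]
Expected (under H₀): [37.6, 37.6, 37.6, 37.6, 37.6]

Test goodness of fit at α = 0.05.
Chi-square goodness of fit test:
H₀: observed counts match expected distribution
H₁: observed counts differ from expected distribution
df = k - 1 = 4
χ² = Σ(O - E)²/E
   = (30 - 37.6)²/37.6 + (45 - 37.6)²/37.6 + (38 - 37.6)²/37.6 + (39 - 37.6)²/37.6 + (36 - 37.6)²/37.6
   = 1.536 + 1.456 + 0.004 + 0.052 + 0.068
   = 3.12
p-value = 0.5384

Since p-value > α = 0.05, we fail to reject H₀.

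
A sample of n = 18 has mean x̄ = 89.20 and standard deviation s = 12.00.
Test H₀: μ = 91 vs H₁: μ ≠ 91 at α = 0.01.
One-sample t-test:
H₀: μ = 91
H₁: μ ≠ 91
df = n - 1 = 17
t = (x̄ - μ₀) / (s/√n) = (89.20 - 91) / (12.00/√18) = -0.636
p-value = 0.5330

Since p-value > α = 0.01, we fail to reject H₀.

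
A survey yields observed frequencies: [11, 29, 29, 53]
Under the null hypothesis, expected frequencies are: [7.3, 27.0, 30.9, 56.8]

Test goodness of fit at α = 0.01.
Chi-square goodness of fit test:
H₀: observed counts match expected distribution
H₁: observed counts differ from expected distribution
df = k - 1 = 3
χ² = Σ(O - E)²/E
   = (11 - 7.3)²/7.3 + (29 - 27.0)²/27.0 + (29 - 30.9)²/30.9 + (53 - 56.8)²/56.8
   = 1.875 + 0.148 + 0.117 + 0.254
   = 2.39
p-value = 0.4947

Since p-value > α = 0.01, we fail to reject H₀.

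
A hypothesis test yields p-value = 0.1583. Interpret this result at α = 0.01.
Since p = 0.1583 > α = 0.01, fail to reject H₀.
There is insufficient evidence to reject the null hypothesis; the result is not statistically significant at the 0.01 level.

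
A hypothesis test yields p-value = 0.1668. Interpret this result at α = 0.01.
Since p = 0.1668 > α = 0.01, fail to reject H₀.
There is insufficient evidence to reject the null hypothesis; the result is not statistically significant at the 0.01 level.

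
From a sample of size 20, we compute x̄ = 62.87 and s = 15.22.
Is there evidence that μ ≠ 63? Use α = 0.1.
One-sample t-test:
H₀: μ = 63
H₁: μ ≠ 63
df = n - 1 = 19
t = (x̄ - μ₀) / (s/√n) = (62.87 - 63) / (15.22/√20) = -0.038
p-value = 0.9699

Since p-value > α = 0.1, we fail to reject H₀.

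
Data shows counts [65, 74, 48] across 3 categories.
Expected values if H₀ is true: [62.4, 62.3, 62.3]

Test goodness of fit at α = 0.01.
Chi-square goodness of fit test:
H₀: observed counts match expected distribution
H₁: observed counts differ from expected distribution
df = k - 1 = 2
χ² = Σ(O - E)²/E
   = (65 - 62.4)²/62.4 + (74 - 62.3)²/62.3 + (48 - 62.3)²/62.3
   = 0.108 + 2.197 + 3.282
   = 5.59
p-value = 0.0612

Since p-value > α = 0.01, we fail to reject H₀.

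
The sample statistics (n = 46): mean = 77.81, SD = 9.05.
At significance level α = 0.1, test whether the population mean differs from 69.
One-sample t-test:
H₀: μ = 69
H₁: μ ≠ 69
df = n - 1 = 45
t = (x̄ - μ₀) / (s/√n) = (77.81 - 69) / (9.05/√46) = 6.602
p-value < 0.0001

Since p-value < α = 0.1, we reject H₀.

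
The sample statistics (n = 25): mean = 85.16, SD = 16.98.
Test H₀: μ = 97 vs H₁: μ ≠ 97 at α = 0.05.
One-sample t-test:
H₀: μ = 97
H₁: μ ≠ 97
df = n - 1 = 24
t = (x̄ - μ₀) / (s/√n) = (85.16 - 97) / (16.98/√25) = -3.486
p-value = 0.0019

Since p-value < α = 0.05, we reject H₀.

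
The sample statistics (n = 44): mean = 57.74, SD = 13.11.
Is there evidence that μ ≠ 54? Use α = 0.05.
One-sample t-test:
H₀: μ = 54
H₁: μ ≠ 54
df = n - 1 = 43
t = (x̄ - μ₀) / (s/√n) = (57.74 - 54) / (13.11/√44) = 1.892
p-value = 0.0652

Since p-value > α = 0.05, we fail to reject H₀.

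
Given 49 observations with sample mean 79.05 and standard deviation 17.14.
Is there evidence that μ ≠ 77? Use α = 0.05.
One-sample t-test:
H₀: μ = 77
H₁: μ ≠ 77
df = n - 1 = 48
t = (x̄ - μ₀) / (s/√n) = (79.05 - 77) / (17.14/√49) = 0.837
p-value = 0.4066

Since p-value > α = 0.05, we fail to reject H₀.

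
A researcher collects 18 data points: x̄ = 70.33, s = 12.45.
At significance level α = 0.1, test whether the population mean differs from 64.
One-sample t-test:
H₀: μ = 64
H₁: μ ≠ 64
df = n - 1 = 17
t = (x̄ - μ₀) / (s/√n) = (70.33 - 64) / (12.45/√18) = 2.157
p-value = 0.0456

Since p-value < α = 0.1, we reject H₀.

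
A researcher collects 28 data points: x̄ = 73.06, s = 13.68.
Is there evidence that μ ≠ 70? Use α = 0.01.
One-sample t-test:
H₀: μ = 70
H₁: μ ≠ 70
df = n - 1 = 27
t = (x̄ - μ₀) / (s/√n) = (73.06 - 70) / (13.68/√28) = 1.184
p-value = 0.2469

Since p-value > α = 0.01, we fail to reject H₀.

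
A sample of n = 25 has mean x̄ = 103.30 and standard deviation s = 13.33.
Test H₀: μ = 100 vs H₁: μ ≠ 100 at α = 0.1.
One-sample t-test:
H₀: μ = 100
H₁: μ ≠ 100
df = n - 1 = 24
t = (x̄ - μ₀) / (s/√n) = (103.30 - 100) / (13.33/√25) = 1.238
p-value = 0.2278

Since p-value > α = 0.1, we fail to reject H₀.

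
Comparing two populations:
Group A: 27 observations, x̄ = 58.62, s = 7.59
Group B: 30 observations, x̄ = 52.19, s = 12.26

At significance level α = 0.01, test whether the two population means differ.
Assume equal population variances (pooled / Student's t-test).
Student's two-sample t-test (equal variances):
H₀: μ₁ = μ₂
H₁: μ₁ ≠ μ₂
df = n₁ + n₂ - 2 = 55
Pooled variance s_p² = [(n₁-1)s₁² + (n₂-1)s₂²] / (n₁ + n₂ - 2) = [(26)(7.59²) + (29)(12.26²)] / 55 = 106.4860
SE = √(s_p²(1/n₁ + 1/n₂)) = √(106.4860 × (1/27 + 1/30)) = 2.7374
t = (x̄₁ - x̄₂) / SE = (58.62 - 52.19) / 2.7374 = 6.43 / 2.7374 = 2.349
p-value = 0.0224

Since p-value > α = 0.01, we fail to reject H₀.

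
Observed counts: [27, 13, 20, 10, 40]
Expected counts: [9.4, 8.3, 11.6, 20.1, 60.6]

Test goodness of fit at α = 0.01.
Chi-square goodness of fit test:
H₀: observed counts match expected distribution
H₁: observed counts differ from expected distribution
df = k - 1 = 4
χ² = Σ(O - E)²/E
   = (27 - 9.4)²/9.4 + (13 - 8.3)²/8.3 + (20 - 11.6)²/11.6 + (10 - 20.1)²/20.1 + (40 - 60.6)²/60.6
   = 32.953 + 2.661 + 6.083 + 5.075 + 7.003
   = 53.78
p-value < 0.0001

Since p-value < α = 0.01, we reject H₀.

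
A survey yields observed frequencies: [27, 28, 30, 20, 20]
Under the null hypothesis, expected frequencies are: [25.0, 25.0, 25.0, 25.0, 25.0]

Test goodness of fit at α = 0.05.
Chi-square goodness of fit test:
H₀: observed counts match expected distribution
H₁: observed counts differ from expected distribution
df = k - 1 = 4
χ² = Σ(O - E)²/E
   = (27 - 25.0)²/25.0 + (28 - 25.0)²/25.0 + (30 - 25.0)²/25.0 + (20 - 25.0)²/25.0 + (20 - 25.0)²/25.0
   = 0.160 + 0.360 + 1.000 + 1.000 + 1.000
   = 3.52
p-value = 0.4748

Since p-value > α = 0.05, we fail to reject H₀.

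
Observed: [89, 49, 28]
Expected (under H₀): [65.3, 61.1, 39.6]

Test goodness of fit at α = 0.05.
Chi-square goodness of fit test:
H₀: observed counts match expected distribution
H₁: observed counts differ from expected distribution
df = k - 1 = 2
χ² = Σ(O - E)²/E
   = (89 - 65.3)²/65.3 + (49 - 61.1)²/61.1 + (28 - 39.6)²/39.6
   = 8.602 + 2.396 + 3.398
   = 14.40
p-value = 0.0007

Since p-value < α = 0.05, we reject H₀.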